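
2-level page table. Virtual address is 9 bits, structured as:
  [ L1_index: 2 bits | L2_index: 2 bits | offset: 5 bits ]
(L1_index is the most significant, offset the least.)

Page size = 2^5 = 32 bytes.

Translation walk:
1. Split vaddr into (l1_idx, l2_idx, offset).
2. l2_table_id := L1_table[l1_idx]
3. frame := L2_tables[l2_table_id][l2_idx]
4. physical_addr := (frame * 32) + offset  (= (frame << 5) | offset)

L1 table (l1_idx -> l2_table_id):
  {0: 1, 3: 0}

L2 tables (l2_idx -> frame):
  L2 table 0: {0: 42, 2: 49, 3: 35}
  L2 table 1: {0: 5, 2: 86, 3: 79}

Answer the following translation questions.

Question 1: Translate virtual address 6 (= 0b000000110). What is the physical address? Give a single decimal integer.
vaddr = 6 = 0b000000110
Split: l1_idx=0, l2_idx=0, offset=6
L1[0] = 1
L2[1][0] = 5
paddr = 5 * 32 + 6 = 166

Answer: 166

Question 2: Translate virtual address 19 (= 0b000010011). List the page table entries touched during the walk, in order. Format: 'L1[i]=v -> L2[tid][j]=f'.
Answer: L1[0]=1 -> L2[1][0]=5

Derivation:
vaddr = 19 = 0b000010011
Split: l1_idx=0, l2_idx=0, offset=19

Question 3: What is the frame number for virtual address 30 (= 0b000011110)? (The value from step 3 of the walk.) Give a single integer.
vaddr = 30: l1_idx=0, l2_idx=0
L1[0] = 1; L2[1][0] = 5

Answer: 5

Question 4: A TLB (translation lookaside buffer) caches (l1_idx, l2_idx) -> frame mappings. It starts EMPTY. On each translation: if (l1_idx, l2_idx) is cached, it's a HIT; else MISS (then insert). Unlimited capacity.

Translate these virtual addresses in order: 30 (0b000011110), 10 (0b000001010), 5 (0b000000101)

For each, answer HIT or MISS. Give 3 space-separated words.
vaddr=30: (0,0) not in TLB -> MISS, insert
vaddr=10: (0,0) in TLB -> HIT
vaddr=5: (0,0) in TLB -> HIT

Answer: MISS HIT HIT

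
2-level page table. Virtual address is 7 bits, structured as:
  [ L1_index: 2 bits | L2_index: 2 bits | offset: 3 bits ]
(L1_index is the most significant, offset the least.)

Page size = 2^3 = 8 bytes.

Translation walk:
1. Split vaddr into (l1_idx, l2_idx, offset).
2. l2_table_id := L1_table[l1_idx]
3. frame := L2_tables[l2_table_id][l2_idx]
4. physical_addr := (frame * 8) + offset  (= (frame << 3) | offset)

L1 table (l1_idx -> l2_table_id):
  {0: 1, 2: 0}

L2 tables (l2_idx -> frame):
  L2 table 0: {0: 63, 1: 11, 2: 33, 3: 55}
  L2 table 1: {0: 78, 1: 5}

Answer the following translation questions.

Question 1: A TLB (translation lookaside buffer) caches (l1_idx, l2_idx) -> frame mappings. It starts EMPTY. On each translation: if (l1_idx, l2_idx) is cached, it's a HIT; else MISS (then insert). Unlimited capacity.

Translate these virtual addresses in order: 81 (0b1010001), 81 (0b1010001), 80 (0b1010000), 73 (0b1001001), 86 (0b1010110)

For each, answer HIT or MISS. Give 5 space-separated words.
Answer: MISS HIT HIT MISS HIT

Derivation:
vaddr=81: (2,2) not in TLB -> MISS, insert
vaddr=81: (2,2) in TLB -> HIT
vaddr=80: (2,2) in TLB -> HIT
vaddr=73: (2,1) not in TLB -> MISS, insert
vaddr=86: (2,2) in TLB -> HIT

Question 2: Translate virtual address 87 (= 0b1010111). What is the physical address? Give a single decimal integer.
Answer: 271

Derivation:
vaddr = 87 = 0b1010111
Split: l1_idx=2, l2_idx=2, offset=7
L1[2] = 0
L2[0][2] = 33
paddr = 33 * 8 + 7 = 271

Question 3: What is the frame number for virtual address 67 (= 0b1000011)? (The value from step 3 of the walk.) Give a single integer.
Answer: 63

Derivation:
vaddr = 67: l1_idx=2, l2_idx=0
L1[2] = 0; L2[0][0] = 63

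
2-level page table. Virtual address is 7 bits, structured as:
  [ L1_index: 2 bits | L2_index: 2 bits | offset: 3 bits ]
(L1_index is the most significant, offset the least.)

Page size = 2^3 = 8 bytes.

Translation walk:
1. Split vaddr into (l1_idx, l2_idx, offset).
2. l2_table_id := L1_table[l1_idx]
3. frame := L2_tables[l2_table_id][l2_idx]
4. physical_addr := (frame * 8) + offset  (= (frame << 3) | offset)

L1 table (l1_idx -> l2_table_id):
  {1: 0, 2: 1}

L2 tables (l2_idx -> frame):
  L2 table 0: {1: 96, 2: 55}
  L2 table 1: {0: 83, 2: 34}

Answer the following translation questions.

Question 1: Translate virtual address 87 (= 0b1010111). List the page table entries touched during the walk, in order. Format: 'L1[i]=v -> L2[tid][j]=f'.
vaddr = 87 = 0b1010111
Split: l1_idx=2, l2_idx=2, offset=7

Answer: L1[2]=1 -> L2[1][2]=34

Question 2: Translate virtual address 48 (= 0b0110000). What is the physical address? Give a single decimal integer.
vaddr = 48 = 0b0110000
Split: l1_idx=1, l2_idx=2, offset=0
L1[1] = 0
L2[0][2] = 55
paddr = 55 * 8 + 0 = 440

Answer: 440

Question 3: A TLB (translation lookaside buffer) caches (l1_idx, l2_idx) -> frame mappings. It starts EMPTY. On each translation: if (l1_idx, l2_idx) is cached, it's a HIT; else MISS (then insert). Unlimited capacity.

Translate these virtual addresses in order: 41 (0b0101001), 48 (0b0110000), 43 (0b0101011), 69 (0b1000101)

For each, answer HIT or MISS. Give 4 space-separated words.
vaddr=41: (1,1) not in TLB -> MISS, insert
vaddr=48: (1,2) not in TLB -> MISS, insert
vaddr=43: (1,1) in TLB -> HIT
vaddr=69: (2,0) not in TLB -> MISS, insert

Answer: MISS MISS HIT MISS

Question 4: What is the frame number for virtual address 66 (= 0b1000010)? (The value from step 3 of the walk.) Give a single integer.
vaddr = 66: l1_idx=2, l2_idx=0
L1[2] = 1; L2[1][0] = 83

Answer: 83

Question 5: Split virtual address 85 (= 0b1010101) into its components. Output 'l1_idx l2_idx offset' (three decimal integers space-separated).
vaddr = 85 = 0b1010101
  top 2 bits -> l1_idx = 2
  next 2 bits -> l2_idx = 2
  bottom 3 bits -> offset = 5

Answer: 2 2 5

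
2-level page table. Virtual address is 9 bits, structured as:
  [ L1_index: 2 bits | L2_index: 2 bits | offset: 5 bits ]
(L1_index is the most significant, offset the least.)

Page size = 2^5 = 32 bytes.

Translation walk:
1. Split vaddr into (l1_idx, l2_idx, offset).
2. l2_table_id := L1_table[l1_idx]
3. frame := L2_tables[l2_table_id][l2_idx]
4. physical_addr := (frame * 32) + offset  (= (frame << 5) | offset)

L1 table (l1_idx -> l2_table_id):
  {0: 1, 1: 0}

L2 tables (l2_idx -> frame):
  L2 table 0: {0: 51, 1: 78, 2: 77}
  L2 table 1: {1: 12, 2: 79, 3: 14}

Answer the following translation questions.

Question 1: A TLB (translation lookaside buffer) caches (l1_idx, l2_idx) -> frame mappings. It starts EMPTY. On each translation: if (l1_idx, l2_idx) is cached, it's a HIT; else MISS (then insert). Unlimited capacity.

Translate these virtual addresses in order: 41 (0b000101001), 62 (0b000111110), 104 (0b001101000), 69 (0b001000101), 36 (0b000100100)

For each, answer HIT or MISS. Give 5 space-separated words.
vaddr=41: (0,1) not in TLB -> MISS, insert
vaddr=62: (0,1) in TLB -> HIT
vaddr=104: (0,3) not in TLB -> MISS, insert
vaddr=69: (0,2) not in TLB -> MISS, insert
vaddr=36: (0,1) in TLB -> HIT

Answer: MISS HIT MISS MISS HIT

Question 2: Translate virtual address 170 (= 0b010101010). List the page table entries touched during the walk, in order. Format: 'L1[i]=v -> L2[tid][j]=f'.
Answer: L1[1]=0 -> L2[0][1]=78

Derivation:
vaddr = 170 = 0b010101010
Split: l1_idx=1, l2_idx=1, offset=10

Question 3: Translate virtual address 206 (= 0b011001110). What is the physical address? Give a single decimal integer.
Answer: 2478

Derivation:
vaddr = 206 = 0b011001110
Split: l1_idx=1, l2_idx=2, offset=14
L1[1] = 0
L2[0][2] = 77
paddr = 77 * 32 + 14 = 2478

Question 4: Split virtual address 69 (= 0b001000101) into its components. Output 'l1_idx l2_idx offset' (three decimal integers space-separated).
vaddr = 69 = 0b001000101
  top 2 bits -> l1_idx = 0
  next 2 bits -> l2_idx = 2
  bottom 5 bits -> offset = 5

Answer: 0 2 5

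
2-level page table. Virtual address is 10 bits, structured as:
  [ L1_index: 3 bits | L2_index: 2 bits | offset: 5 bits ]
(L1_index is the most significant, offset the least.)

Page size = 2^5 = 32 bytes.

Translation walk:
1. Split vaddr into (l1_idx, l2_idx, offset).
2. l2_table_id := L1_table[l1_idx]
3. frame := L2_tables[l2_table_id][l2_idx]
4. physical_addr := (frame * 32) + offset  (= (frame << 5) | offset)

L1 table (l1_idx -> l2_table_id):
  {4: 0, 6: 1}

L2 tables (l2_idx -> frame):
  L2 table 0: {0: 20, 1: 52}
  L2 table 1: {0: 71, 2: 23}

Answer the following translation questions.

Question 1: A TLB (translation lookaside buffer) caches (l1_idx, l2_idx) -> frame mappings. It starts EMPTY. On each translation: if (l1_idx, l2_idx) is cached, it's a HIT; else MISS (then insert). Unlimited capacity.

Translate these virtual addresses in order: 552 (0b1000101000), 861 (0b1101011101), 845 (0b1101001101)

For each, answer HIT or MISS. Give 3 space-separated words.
Answer: MISS MISS HIT

Derivation:
vaddr=552: (4,1) not in TLB -> MISS, insert
vaddr=861: (6,2) not in TLB -> MISS, insert
vaddr=845: (6,2) in TLB -> HIT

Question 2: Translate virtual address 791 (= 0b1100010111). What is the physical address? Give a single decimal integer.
Answer: 2295

Derivation:
vaddr = 791 = 0b1100010111
Split: l1_idx=6, l2_idx=0, offset=23
L1[6] = 1
L2[1][0] = 71
paddr = 71 * 32 + 23 = 2295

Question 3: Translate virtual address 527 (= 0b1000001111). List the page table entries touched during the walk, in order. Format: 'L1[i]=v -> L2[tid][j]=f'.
Answer: L1[4]=0 -> L2[0][0]=20

Derivation:
vaddr = 527 = 0b1000001111
Split: l1_idx=4, l2_idx=0, offset=15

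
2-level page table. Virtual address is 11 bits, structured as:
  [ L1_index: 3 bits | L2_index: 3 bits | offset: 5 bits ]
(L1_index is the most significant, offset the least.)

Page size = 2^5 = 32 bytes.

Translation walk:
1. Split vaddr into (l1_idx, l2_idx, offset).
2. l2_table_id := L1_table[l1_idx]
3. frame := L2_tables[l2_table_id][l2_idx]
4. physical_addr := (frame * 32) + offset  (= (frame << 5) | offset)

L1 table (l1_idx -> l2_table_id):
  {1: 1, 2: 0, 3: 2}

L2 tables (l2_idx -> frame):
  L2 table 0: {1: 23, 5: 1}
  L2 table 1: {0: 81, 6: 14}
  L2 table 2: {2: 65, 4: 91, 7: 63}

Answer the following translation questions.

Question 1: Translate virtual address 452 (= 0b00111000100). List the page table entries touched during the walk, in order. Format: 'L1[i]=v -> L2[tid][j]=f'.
Answer: L1[1]=1 -> L2[1][6]=14

Derivation:
vaddr = 452 = 0b00111000100
Split: l1_idx=1, l2_idx=6, offset=4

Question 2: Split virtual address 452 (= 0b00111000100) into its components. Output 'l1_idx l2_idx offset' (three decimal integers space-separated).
vaddr = 452 = 0b00111000100
  top 3 bits -> l1_idx = 1
  next 3 bits -> l2_idx = 6
  bottom 5 bits -> offset = 4

Answer: 1 6 4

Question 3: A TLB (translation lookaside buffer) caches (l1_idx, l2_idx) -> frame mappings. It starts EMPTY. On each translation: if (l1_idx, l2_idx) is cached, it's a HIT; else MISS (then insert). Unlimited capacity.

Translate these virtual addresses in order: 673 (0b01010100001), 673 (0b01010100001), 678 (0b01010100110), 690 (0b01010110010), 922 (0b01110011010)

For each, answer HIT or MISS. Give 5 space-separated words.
Answer: MISS HIT HIT HIT MISS

Derivation:
vaddr=673: (2,5) not in TLB -> MISS, insert
vaddr=673: (2,5) in TLB -> HIT
vaddr=678: (2,5) in TLB -> HIT
vaddr=690: (2,5) in TLB -> HIT
vaddr=922: (3,4) not in TLB -> MISS, insert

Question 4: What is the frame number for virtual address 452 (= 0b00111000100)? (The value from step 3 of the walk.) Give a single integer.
Answer: 14

Derivation:
vaddr = 452: l1_idx=1, l2_idx=6
L1[1] = 1; L2[1][6] = 14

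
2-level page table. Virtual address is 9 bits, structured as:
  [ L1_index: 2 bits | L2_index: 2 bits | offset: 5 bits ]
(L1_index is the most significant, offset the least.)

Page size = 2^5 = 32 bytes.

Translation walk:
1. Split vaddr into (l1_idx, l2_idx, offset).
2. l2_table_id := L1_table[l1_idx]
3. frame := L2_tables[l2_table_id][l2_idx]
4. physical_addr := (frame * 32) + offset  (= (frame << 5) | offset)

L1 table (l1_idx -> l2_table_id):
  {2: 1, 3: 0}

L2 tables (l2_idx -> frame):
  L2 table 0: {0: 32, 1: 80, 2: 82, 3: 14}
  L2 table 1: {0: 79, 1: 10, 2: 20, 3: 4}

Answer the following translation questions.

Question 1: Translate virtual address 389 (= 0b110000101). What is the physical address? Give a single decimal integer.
Answer: 1029

Derivation:
vaddr = 389 = 0b110000101
Split: l1_idx=3, l2_idx=0, offset=5
L1[3] = 0
L2[0][0] = 32
paddr = 32 * 32 + 5 = 1029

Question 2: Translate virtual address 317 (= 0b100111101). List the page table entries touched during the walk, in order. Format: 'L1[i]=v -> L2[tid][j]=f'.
Answer: L1[2]=1 -> L2[1][1]=10

Derivation:
vaddr = 317 = 0b100111101
Split: l1_idx=2, l2_idx=1, offset=29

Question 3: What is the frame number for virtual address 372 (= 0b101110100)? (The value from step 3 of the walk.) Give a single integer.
Answer: 4

Derivation:
vaddr = 372: l1_idx=2, l2_idx=3
L1[2] = 1; L2[1][3] = 4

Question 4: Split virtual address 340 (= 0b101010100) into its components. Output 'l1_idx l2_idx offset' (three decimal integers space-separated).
Answer: 2 2 20

Derivation:
vaddr = 340 = 0b101010100
  top 2 bits -> l1_idx = 2
  next 2 bits -> l2_idx = 2
  bottom 5 bits -> offset = 20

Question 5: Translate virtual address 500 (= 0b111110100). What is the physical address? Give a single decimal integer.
vaddr = 500 = 0b111110100
Split: l1_idx=3, l2_idx=3, offset=20
L1[3] = 0
L2[0][3] = 14
paddr = 14 * 32 + 20 = 468

Answer: 468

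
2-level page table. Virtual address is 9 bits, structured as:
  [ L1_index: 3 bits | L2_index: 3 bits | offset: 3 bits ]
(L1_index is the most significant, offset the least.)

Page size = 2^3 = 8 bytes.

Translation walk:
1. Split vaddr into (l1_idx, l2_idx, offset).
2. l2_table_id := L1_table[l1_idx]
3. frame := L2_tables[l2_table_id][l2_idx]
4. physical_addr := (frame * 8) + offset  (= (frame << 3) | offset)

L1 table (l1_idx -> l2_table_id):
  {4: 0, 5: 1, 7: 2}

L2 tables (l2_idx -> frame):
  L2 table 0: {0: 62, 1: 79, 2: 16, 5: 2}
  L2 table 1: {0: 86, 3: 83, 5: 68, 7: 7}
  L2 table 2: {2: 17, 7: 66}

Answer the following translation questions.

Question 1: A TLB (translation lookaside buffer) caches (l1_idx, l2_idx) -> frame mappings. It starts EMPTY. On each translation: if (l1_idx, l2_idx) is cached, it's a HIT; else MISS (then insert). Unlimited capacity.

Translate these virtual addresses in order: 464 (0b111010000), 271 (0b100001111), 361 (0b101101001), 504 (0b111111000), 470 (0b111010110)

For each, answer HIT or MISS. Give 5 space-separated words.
vaddr=464: (7,2) not in TLB -> MISS, insert
vaddr=271: (4,1) not in TLB -> MISS, insert
vaddr=361: (5,5) not in TLB -> MISS, insert
vaddr=504: (7,7) not in TLB -> MISS, insert
vaddr=470: (7,2) in TLB -> HIT

Answer: MISS MISS MISS MISS HIT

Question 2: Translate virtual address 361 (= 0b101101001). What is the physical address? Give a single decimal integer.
Answer: 545

Derivation:
vaddr = 361 = 0b101101001
Split: l1_idx=5, l2_idx=5, offset=1
L1[5] = 1
L2[1][5] = 68
paddr = 68 * 8 + 1 = 545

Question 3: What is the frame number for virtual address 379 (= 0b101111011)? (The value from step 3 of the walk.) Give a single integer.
Answer: 7

Derivation:
vaddr = 379: l1_idx=5, l2_idx=7
L1[5] = 1; L2[1][7] = 7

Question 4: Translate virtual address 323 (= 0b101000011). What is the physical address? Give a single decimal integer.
vaddr = 323 = 0b101000011
Split: l1_idx=5, l2_idx=0, offset=3
L1[5] = 1
L2[1][0] = 86
paddr = 86 * 8 + 3 = 691

Answer: 691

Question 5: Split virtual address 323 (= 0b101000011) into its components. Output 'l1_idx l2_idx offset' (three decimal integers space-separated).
vaddr = 323 = 0b101000011
  top 3 bits -> l1_idx = 5
  next 3 bits -> l2_idx = 0
  bottom 3 bits -> offset = 3

Answer: 5 0 3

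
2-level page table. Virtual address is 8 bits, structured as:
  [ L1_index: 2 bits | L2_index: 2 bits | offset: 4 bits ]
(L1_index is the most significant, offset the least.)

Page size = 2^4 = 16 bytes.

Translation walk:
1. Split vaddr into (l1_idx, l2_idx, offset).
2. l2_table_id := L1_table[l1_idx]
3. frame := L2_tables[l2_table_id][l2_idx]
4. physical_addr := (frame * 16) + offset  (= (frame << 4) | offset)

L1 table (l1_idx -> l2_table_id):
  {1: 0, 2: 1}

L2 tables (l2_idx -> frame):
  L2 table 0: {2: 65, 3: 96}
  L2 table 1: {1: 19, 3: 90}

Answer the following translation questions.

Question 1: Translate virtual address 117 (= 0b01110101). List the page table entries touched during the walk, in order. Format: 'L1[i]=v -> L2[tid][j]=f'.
Answer: L1[1]=0 -> L2[0][3]=96

Derivation:
vaddr = 117 = 0b01110101
Split: l1_idx=1, l2_idx=3, offset=5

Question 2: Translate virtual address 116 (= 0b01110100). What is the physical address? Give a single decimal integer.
Answer: 1540

Derivation:
vaddr = 116 = 0b01110100
Split: l1_idx=1, l2_idx=3, offset=4
L1[1] = 0
L2[0][3] = 96
paddr = 96 * 16 + 4 = 1540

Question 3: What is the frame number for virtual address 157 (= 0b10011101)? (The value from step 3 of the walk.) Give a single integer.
vaddr = 157: l1_idx=2, l2_idx=1
L1[2] = 1; L2[1][1] = 19

Answer: 19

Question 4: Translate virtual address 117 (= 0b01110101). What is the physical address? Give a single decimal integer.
vaddr = 117 = 0b01110101
Split: l1_idx=1, l2_idx=3, offset=5
L1[1] = 0
L2[0][3] = 96
paddr = 96 * 16 + 5 = 1541

Answer: 1541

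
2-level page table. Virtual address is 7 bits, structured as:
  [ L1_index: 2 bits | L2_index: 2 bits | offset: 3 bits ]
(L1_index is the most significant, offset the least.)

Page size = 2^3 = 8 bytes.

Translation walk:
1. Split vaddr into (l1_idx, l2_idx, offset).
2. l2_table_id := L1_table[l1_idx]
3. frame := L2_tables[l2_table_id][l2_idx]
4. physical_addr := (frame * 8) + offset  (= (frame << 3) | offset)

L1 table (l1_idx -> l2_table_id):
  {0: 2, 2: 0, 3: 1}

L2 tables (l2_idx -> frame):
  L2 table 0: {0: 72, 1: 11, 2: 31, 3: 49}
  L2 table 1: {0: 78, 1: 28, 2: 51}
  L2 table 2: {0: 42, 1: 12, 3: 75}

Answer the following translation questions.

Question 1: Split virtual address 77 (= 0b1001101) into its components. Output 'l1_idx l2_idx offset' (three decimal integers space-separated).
Answer: 2 1 5

Derivation:
vaddr = 77 = 0b1001101
  top 2 bits -> l1_idx = 2
  next 2 bits -> l2_idx = 1
  bottom 3 bits -> offset = 5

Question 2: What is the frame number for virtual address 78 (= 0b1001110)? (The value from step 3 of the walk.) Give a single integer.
vaddr = 78: l1_idx=2, l2_idx=1
L1[2] = 0; L2[0][1] = 11

Answer: 11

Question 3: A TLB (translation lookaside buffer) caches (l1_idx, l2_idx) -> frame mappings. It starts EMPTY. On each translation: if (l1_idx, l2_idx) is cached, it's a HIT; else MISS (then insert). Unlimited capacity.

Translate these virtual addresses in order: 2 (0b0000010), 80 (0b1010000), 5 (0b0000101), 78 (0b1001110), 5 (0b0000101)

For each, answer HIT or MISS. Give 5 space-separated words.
Answer: MISS MISS HIT MISS HIT

Derivation:
vaddr=2: (0,0) not in TLB -> MISS, insert
vaddr=80: (2,2) not in TLB -> MISS, insert
vaddr=5: (0,0) in TLB -> HIT
vaddr=78: (2,1) not in TLB -> MISS, insert
vaddr=5: (0,0) in TLB -> HIT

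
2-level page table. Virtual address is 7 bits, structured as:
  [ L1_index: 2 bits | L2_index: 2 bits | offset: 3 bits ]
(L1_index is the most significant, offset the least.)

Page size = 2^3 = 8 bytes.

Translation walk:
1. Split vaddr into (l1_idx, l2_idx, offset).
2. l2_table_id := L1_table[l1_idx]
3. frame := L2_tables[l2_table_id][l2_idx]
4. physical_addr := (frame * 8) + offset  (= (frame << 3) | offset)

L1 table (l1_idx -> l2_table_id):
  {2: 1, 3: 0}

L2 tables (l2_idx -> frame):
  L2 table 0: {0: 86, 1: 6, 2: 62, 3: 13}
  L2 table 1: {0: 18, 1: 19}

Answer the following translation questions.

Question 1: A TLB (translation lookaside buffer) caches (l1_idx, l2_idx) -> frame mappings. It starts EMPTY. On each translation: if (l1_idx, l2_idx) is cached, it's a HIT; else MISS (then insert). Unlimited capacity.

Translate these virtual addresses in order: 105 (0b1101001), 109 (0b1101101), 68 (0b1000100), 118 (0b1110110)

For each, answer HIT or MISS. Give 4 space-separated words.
vaddr=105: (3,1) not in TLB -> MISS, insert
vaddr=109: (3,1) in TLB -> HIT
vaddr=68: (2,0) not in TLB -> MISS, insert
vaddr=118: (3,2) not in TLB -> MISS, insert

Answer: MISS HIT MISS MISS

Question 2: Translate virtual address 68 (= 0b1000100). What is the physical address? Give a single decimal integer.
vaddr = 68 = 0b1000100
Split: l1_idx=2, l2_idx=0, offset=4
L1[2] = 1
L2[1][0] = 18
paddr = 18 * 8 + 4 = 148

Answer: 148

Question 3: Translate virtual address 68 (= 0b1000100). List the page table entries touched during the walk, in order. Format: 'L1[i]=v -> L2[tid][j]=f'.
Answer: L1[2]=1 -> L2[1][0]=18

Derivation:
vaddr = 68 = 0b1000100
Split: l1_idx=2, l2_idx=0, offset=4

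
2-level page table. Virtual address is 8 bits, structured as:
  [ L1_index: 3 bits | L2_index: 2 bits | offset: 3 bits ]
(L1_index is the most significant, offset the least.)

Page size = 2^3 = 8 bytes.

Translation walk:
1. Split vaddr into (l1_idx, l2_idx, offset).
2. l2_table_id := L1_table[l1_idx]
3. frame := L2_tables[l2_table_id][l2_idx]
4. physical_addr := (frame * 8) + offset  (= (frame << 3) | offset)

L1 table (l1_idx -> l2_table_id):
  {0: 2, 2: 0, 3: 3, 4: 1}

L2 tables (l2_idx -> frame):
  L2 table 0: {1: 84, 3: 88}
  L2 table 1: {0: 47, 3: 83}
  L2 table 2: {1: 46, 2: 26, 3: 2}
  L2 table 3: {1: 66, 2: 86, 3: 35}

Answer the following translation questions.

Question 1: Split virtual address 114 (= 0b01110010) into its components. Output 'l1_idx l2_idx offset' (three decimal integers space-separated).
Answer: 3 2 2

Derivation:
vaddr = 114 = 0b01110010
  top 3 bits -> l1_idx = 3
  next 2 bits -> l2_idx = 2
  bottom 3 bits -> offset = 2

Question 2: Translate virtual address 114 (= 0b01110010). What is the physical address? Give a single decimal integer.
Answer: 690

Derivation:
vaddr = 114 = 0b01110010
Split: l1_idx=3, l2_idx=2, offset=2
L1[3] = 3
L2[3][2] = 86
paddr = 86 * 8 + 2 = 690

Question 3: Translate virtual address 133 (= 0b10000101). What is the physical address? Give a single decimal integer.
Answer: 381

Derivation:
vaddr = 133 = 0b10000101
Split: l1_idx=4, l2_idx=0, offset=5
L1[4] = 1
L2[1][0] = 47
paddr = 47 * 8 + 5 = 381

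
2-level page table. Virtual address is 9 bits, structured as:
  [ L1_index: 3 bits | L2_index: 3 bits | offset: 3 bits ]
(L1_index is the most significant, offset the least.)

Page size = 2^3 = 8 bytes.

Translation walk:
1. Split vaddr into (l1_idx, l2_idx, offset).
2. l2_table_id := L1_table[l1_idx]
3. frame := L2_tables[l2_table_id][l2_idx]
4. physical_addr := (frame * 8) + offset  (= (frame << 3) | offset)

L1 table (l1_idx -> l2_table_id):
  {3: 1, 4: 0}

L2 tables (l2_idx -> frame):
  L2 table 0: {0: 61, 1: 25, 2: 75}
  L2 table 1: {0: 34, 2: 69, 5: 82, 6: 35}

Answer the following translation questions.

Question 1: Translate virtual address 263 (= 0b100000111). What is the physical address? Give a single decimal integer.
vaddr = 263 = 0b100000111
Split: l1_idx=4, l2_idx=0, offset=7
L1[4] = 0
L2[0][0] = 61
paddr = 61 * 8 + 7 = 495

Answer: 495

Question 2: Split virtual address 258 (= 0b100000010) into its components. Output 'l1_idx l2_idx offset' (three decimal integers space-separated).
Answer: 4 0 2

Derivation:
vaddr = 258 = 0b100000010
  top 3 bits -> l1_idx = 4
  next 3 bits -> l2_idx = 0
  bottom 3 bits -> offset = 2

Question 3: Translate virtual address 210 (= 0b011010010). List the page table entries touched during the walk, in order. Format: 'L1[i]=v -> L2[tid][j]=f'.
Answer: L1[3]=1 -> L2[1][2]=69

Derivation:
vaddr = 210 = 0b011010010
Split: l1_idx=3, l2_idx=2, offset=2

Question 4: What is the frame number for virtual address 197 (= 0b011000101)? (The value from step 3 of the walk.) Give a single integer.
vaddr = 197: l1_idx=3, l2_idx=0
L1[3] = 1; L2[1][0] = 34

Answer: 34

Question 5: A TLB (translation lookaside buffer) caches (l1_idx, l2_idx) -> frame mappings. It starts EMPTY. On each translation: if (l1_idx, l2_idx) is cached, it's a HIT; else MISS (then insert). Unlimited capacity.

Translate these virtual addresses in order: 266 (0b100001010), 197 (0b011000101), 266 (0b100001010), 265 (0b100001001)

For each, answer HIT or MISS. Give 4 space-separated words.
vaddr=266: (4,1) not in TLB -> MISS, insert
vaddr=197: (3,0) not in TLB -> MISS, insert
vaddr=266: (4,1) in TLB -> HIT
vaddr=265: (4,1) in TLB -> HIT

Answer: MISS MISS HIT HIT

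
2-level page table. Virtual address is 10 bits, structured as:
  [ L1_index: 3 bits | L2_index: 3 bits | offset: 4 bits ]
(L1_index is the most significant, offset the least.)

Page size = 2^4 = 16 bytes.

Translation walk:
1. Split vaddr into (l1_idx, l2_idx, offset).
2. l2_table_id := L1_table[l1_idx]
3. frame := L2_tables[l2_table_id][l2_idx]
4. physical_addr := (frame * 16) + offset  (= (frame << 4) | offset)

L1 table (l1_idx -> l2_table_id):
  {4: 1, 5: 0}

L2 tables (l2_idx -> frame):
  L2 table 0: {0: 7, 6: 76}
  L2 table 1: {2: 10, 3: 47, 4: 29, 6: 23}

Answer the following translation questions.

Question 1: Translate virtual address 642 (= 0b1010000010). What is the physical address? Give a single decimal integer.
vaddr = 642 = 0b1010000010
Split: l1_idx=5, l2_idx=0, offset=2
L1[5] = 0
L2[0][0] = 7
paddr = 7 * 16 + 2 = 114

Answer: 114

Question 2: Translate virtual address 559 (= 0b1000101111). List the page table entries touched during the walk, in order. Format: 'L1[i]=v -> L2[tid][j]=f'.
Answer: L1[4]=1 -> L2[1][2]=10

Derivation:
vaddr = 559 = 0b1000101111
Split: l1_idx=4, l2_idx=2, offset=15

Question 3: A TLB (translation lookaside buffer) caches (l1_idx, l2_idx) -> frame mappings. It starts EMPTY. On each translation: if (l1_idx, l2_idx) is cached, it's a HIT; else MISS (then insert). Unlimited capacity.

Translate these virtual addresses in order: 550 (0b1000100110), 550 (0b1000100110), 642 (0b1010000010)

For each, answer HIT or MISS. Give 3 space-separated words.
vaddr=550: (4,2) not in TLB -> MISS, insert
vaddr=550: (4,2) in TLB -> HIT
vaddr=642: (5,0) not in TLB -> MISS, insert

Answer: MISS HIT MISS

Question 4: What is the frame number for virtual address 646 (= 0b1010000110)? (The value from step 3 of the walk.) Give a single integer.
Answer: 7

Derivation:
vaddr = 646: l1_idx=5, l2_idx=0
L1[5] = 0; L2[0][0] = 7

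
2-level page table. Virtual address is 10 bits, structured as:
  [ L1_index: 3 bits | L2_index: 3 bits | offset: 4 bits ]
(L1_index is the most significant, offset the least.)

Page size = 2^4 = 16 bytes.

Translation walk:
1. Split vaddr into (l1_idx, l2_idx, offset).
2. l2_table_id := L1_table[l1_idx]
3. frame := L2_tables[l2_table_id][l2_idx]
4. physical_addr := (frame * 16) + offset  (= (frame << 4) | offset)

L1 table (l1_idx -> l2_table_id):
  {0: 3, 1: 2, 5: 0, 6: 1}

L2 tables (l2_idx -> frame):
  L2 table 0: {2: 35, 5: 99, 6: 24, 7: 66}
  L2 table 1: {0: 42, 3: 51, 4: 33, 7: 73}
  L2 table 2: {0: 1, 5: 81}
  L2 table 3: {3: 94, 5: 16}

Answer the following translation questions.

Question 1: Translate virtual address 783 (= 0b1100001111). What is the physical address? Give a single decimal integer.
Answer: 687

Derivation:
vaddr = 783 = 0b1100001111
Split: l1_idx=6, l2_idx=0, offset=15
L1[6] = 1
L2[1][0] = 42
paddr = 42 * 16 + 15 = 687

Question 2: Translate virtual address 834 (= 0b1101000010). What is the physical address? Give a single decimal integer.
Answer: 530

Derivation:
vaddr = 834 = 0b1101000010
Split: l1_idx=6, l2_idx=4, offset=2
L1[6] = 1
L2[1][4] = 33
paddr = 33 * 16 + 2 = 530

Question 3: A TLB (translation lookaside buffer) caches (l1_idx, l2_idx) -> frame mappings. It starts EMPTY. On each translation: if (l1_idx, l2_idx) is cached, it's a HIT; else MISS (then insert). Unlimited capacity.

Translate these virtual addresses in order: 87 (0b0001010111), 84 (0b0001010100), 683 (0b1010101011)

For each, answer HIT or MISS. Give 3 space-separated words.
vaddr=87: (0,5) not in TLB -> MISS, insert
vaddr=84: (0,5) in TLB -> HIT
vaddr=683: (5,2) not in TLB -> MISS, insert

Answer: MISS HIT MISS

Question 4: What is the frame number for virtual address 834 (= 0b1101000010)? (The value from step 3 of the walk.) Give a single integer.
Answer: 33

Derivation:
vaddr = 834: l1_idx=6, l2_idx=4
L1[6] = 1; L2[1][4] = 33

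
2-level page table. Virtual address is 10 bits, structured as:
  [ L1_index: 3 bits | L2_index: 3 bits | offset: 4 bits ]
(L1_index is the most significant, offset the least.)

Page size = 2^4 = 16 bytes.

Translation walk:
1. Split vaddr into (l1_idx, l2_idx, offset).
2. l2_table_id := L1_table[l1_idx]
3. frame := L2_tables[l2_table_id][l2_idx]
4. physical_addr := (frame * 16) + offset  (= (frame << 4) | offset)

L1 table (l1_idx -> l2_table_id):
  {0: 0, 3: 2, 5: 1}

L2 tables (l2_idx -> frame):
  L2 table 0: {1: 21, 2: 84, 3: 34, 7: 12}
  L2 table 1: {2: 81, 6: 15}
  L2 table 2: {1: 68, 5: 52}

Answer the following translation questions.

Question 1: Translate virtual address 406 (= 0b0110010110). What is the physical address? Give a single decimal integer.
vaddr = 406 = 0b0110010110
Split: l1_idx=3, l2_idx=1, offset=6
L1[3] = 2
L2[2][1] = 68
paddr = 68 * 16 + 6 = 1094

Answer: 1094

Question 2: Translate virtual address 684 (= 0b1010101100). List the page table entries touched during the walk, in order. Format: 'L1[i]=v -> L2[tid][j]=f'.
Answer: L1[5]=1 -> L2[1][2]=81

Derivation:
vaddr = 684 = 0b1010101100
Split: l1_idx=5, l2_idx=2, offset=12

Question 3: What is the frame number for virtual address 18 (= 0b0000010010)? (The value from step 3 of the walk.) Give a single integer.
vaddr = 18: l1_idx=0, l2_idx=1
L1[0] = 0; L2[0][1] = 21

Answer: 21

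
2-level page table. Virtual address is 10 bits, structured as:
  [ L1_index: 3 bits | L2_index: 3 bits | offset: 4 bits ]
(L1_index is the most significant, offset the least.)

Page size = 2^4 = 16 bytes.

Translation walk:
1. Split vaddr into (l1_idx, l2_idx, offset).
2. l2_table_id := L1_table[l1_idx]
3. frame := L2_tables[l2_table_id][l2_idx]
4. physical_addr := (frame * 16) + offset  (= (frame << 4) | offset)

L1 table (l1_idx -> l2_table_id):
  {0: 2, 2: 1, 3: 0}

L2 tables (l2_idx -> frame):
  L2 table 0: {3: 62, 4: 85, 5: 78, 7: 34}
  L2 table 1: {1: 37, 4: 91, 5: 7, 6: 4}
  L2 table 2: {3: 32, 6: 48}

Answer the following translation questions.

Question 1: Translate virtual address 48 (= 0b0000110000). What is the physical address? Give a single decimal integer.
Answer: 512

Derivation:
vaddr = 48 = 0b0000110000
Split: l1_idx=0, l2_idx=3, offset=0
L1[0] = 2
L2[2][3] = 32
paddr = 32 * 16 + 0 = 512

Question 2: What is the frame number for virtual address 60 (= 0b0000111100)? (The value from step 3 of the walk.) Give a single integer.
vaddr = 60: l1_idx=0, l2_idx=3
L1[0] = 2; L2[2][3] = 32

Answer: 32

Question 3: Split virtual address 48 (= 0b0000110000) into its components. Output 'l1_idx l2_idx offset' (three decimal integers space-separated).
vaddr = 48 = 0b0000110000
  top 3 bits -> l1_idx = 0
  next 3 bits -> l2_idx = 3
  bottom 4 bits -> offset = 0

Answer: 0 3 0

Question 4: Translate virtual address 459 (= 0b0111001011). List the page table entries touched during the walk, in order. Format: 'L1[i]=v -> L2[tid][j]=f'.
Answer: L1[3]=0 -> L2[0][4]=85

Derivation:
vaddr = 459 = 0b0111001011
Split: l1_idx=3, l2_idx=4, offset=11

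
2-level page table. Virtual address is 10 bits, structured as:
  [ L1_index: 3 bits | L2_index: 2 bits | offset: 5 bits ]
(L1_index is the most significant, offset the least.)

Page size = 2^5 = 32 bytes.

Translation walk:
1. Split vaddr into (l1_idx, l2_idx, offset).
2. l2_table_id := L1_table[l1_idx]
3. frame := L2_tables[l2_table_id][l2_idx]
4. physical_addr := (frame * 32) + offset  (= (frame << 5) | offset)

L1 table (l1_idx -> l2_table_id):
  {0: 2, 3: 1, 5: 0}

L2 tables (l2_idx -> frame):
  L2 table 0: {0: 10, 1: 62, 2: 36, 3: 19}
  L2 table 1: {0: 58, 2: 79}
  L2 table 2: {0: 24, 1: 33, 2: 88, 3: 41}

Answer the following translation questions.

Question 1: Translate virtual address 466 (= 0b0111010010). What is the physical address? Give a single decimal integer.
Answer: 2546

Derivation:
vaddr = 466 = 0b0111010010
Split: l1_idx=3, l2_idx=2, offset=18
L1[3] = 1
L2[1][2] = 79
paddr = 79 * 32 + 18 = 2546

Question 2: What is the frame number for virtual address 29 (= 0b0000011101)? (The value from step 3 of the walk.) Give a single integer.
vaddr = 29: l1_idx=0, l2_idx=0
L1[0] = 2; L2[2][0] = 24

Answer: 24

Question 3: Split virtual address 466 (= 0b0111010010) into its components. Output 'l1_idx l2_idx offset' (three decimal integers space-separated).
Answer: 3 2 18

Derivation:
vaddr = 466 = 0b0111010010
  top 3 bits -> l1_idx = 3
  next 2 bits -> l2_idx = 2
  bottom 5 bits -> offset = 18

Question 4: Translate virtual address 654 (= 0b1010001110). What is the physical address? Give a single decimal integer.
Answer: 334

Derivation:
vaddr = 654 = 0b1010001110
Split: l1_idx=5, l2_idx=0, offset=14
L1[5] = 0
L2[0][0] = 10
paddr = 10 * 32 + 14 = 334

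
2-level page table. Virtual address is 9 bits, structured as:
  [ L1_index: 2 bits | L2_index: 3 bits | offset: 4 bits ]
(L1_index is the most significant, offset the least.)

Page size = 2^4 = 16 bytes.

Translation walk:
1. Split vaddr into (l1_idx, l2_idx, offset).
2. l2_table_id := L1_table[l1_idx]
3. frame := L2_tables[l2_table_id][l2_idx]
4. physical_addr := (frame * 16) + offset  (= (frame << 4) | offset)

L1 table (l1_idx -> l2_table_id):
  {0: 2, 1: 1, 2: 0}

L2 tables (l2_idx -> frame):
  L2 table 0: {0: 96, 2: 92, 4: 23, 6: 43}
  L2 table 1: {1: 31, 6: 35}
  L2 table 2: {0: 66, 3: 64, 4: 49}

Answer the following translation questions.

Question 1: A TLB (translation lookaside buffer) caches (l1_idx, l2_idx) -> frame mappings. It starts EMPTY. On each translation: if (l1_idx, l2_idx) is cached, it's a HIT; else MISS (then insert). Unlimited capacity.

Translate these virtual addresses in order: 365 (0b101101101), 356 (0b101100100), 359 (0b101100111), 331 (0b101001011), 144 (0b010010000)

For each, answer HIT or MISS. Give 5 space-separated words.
vaddr=365: (2,6) not in TLB -> MISS, insert
vaddr=356: (2,6) in TLB -> HIT
vaddr=359: (2,6) in TLB -> HIT
vaddr=331: (2,4) not in TLB -> MISS, insert
vaddr=144: (1,1) not in TLB -> MISS, insert

Answer: MISS HIT HIT MISS MISS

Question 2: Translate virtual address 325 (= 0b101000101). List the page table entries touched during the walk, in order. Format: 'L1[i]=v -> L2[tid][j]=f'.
vaddr = 325 = 0b101000101
Split: l1_idx=2, l2_idx=4, offset=5

Answer: L1[2]=0 -> L2[0][4]=23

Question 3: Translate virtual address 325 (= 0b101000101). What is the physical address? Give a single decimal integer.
vaddr = 325 = 0b101000101
Split: l1_idx=2, l2_idx=4, offset=5
L1[2] = 0
L2[0][4] = 23
paddr = 23 * 16 + 5 = 373

Answer: 373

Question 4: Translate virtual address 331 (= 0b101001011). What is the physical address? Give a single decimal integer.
Answer: 379

Derivation:
vaddr = 331 = 0b101001011
Split: l1_idx=2, l2_idx=4, offset=11
L1[2] = 0
L2[0][4] = 23
paddr = 23 * 16 + 11 = 379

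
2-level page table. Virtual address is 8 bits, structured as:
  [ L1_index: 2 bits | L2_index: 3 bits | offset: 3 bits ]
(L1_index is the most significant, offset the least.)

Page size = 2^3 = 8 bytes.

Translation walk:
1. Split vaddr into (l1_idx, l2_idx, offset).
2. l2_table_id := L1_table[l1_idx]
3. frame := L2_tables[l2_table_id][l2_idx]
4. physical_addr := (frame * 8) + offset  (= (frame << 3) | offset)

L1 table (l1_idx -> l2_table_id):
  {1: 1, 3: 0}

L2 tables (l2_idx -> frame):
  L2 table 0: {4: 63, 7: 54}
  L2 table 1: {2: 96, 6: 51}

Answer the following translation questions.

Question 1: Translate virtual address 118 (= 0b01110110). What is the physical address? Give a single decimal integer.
vaddr = 118 = 0b01110110
Split: l1_idx=1, l2_idx=6, offset=6
L1[1] = 1
L2[1][6] = 51
paddr = 51 * 8 + 6 = 414

Answer: 414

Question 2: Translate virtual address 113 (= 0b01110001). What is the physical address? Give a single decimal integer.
vaddr = 113 = 0b01110001
Split: l1_idx=1, l2_idx=6, offset=1
L1[1] = 1
L2[1][6] = 51
paddr = 51 * 8 + 1 = 409

Answer: 409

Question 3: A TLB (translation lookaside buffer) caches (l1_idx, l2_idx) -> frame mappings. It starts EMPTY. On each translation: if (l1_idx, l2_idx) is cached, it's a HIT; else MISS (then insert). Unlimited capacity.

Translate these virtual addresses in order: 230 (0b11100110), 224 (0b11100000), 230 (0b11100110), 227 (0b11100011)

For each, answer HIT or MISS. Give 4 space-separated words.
Answer: MISS HIT HIT HIT

Derivation:
vaddr=230: (3,4) not in TLB -> MISS, insert
vaddr=224: (3,4) in TLB -> HIT
vaddr=230: (3,4) in TLB -> HIT
vaddr=227: (3,4) in TLB -> HIT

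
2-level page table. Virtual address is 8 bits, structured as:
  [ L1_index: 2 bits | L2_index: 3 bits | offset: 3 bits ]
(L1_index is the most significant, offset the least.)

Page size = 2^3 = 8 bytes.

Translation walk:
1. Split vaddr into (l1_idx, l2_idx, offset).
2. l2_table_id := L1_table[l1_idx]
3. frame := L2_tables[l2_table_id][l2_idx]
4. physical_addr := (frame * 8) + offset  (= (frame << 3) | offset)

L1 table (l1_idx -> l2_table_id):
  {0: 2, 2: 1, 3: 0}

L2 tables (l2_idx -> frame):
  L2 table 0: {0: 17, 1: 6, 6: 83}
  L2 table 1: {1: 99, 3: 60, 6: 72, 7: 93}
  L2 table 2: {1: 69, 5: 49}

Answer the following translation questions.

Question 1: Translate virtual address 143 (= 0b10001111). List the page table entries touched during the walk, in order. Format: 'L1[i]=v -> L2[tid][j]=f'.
vaddr = 143 = 0b10001111
Split: l1_idx=2, l2_idx=1, offset=7

Answer: L1[2]=1 -> L2[1][1]=99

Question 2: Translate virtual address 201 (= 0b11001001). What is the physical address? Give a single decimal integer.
Answer: 49

Derivation:
vaddr = 201 = 0b11001001
Split: l1_idx=3, l2_idx=1, offset=1
L1[3] = 0
L2[0][1] = 6
paddr = 6 * 8 + 1 = 49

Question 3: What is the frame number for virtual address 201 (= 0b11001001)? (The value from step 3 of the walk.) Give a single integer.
vaddr = 201: l1_idx=3, l2_idx=1
L1[3] = 0; L2[0][1] = 6

Answer: 6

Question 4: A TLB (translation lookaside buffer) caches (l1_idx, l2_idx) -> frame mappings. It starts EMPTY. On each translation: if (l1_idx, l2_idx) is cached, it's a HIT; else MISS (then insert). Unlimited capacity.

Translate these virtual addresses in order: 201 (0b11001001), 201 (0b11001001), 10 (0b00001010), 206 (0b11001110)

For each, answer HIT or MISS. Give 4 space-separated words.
Answer: MISS HIT MISS HIT

Derivation:
vaddr=201: (3,1) not in TLB -> MISS, insert
vaddr=201: (3,1) in TLB -> HIT
vaddr=10: (0,1) not in TLB -> MISS, insert
vaddr=206: (3,1) in TLB -> HIT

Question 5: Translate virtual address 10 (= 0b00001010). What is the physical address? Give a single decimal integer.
vaddr = 10 = 0b00001010
Split: l1_idx=0, l2_idx=1, offset=2
L1[0] = 2
L2[2][1] = 69
paddr = 69 * 8 + 2 = 554

Answer: 554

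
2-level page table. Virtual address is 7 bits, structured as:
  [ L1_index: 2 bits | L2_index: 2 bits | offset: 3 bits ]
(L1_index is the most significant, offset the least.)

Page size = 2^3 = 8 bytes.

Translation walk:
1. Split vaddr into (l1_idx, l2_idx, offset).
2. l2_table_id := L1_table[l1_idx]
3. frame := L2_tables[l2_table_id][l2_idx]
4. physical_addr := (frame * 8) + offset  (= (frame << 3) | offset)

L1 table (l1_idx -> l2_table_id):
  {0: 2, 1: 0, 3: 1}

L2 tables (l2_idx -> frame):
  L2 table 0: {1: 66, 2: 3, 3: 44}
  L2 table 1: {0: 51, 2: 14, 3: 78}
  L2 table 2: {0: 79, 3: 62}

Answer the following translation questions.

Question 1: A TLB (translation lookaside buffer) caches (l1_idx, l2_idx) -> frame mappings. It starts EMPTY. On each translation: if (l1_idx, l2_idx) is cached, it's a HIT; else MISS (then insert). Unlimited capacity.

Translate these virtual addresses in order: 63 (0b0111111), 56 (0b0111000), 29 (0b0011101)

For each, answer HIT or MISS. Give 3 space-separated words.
vaddr=63: (1,3) not in TLB -> MISS, insert
vaddr=56: (1,3) in TLB -> HIT
vaddr=29: (0,3) not in TLB -> MISS, insert

Answer: MISS HIT MISS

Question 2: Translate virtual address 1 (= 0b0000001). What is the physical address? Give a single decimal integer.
vaddr = 1 = 0b0000001
Split: l1_idx=0, l2_idx=0, offset=1
L1[0] = 2
L2[2][0] = 79
paddr = 79 * 8 + 1 = 633

Answer: 633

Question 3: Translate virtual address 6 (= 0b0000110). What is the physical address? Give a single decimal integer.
Answer: 638

Derivation:
vaddr = 6 = 0b0000110
Split: l1_idx=0, l2_idx=0, offset=6
L1[0] = 2
L2[2][0] = 79
paddr = 79 * 8 + 6 = 638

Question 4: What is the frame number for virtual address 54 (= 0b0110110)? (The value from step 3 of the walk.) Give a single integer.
Answer: 3

Derivation:
vaddr = 54: l1_idx=1, l2_idx=2
L1[1] = 0; L2[0][2] = 3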